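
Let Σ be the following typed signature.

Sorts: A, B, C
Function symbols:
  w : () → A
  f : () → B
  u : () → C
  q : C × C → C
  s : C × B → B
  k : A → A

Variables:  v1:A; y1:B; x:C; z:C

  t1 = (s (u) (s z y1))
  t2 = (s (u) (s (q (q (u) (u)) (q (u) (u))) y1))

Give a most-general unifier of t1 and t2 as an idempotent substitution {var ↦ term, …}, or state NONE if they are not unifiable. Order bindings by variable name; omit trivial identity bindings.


{z ↦ (q (q (u) (u)) (q (u) (u)))}


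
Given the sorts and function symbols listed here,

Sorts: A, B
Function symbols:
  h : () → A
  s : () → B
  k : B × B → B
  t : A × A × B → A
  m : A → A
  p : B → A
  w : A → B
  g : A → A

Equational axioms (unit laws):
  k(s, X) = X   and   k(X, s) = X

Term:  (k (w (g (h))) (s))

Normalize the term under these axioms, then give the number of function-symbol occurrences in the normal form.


1. (k (w (g (h))) (s))  →  (w (g (h)))
normal form: (w (g (h)))

size = 3


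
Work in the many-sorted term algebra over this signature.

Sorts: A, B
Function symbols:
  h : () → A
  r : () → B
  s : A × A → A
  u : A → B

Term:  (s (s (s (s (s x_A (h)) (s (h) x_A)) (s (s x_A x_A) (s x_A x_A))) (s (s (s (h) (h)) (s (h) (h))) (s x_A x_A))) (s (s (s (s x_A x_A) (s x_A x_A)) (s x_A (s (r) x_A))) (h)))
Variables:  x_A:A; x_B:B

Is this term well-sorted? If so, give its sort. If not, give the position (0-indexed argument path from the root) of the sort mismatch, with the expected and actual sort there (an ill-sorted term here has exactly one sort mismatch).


          x_A : A
          (h) : A
        (s x_A (h)) : A
          (h) : A
          x_A : A
        (s (h) x_A) : A
      (s (s x_A (h)) (s (h) x_A)) : A
          x_A : A
          x_A : A
        (s x_A x_A) : A
          x_A : A
          x_A : A
        (s x_A x_A) : A
      (s (s x_A x_A) (s x_A x_A)) : A
    (s (s (s x_A (h)) (s (h) x_A)) (s (s x_A x_A) (s x_A x_A))) : A
          (h) : A
          (h) : A
        (s (h) (h)) : A
          (h) : A
          (h) : A
        (s (h) (h)) : A
      (s (s (h) (h)) (s (h) (h))) : A
        x_A : A
        x_A : A
      (s x_A x_A) : A
    (s (s (s (h) (h)) (s (h) (h))) (s x_A x_A)) : A
  (s (s (s (s x_A (h)) (s (h) x_A)) (s (s x_A x_A) (s x_A x_A))) (s (s (s (h) (h)) (s (h) (h))) (s x_A x_A))) : A
          x_A : A
          x_A : A
        (s x_A x_A) : A
          x_A : A
          x_A : A
        (s x_A x_A) : A
      (s (s x_A x_A) (s x_A x_A)) : A
        x_A : A
          (r) : B
          x_A : A
        (s (r) x_A) : ✗ arg 0 at [1, 0, 1, 1, 0] has sort B, expected A
    (h) : A

ill-sorted at position [1, 0, 1, 1, 0]: expected A, got B


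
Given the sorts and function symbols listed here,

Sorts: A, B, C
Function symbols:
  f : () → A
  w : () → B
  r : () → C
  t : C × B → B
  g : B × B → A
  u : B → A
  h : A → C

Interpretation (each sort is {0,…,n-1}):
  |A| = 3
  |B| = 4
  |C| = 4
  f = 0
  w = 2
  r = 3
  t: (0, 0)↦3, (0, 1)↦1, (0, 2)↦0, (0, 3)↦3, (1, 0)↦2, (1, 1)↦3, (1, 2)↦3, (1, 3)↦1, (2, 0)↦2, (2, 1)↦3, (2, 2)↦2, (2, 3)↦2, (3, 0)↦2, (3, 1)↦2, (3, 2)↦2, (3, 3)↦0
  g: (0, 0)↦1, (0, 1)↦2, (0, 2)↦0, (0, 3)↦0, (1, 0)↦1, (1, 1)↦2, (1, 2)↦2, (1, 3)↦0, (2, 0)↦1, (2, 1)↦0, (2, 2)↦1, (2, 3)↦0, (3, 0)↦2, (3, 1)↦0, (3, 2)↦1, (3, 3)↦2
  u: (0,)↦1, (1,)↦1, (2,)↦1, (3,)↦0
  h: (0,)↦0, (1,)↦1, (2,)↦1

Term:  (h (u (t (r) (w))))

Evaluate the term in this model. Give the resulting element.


value = 1

  r = 3
  w = 2
  (t (r) (w)) = t(3, 2) = 2
  (u (t (r) (w))) = u(2,) = 1
  (h (u (t (r) (w)))) = h(1,) = 1


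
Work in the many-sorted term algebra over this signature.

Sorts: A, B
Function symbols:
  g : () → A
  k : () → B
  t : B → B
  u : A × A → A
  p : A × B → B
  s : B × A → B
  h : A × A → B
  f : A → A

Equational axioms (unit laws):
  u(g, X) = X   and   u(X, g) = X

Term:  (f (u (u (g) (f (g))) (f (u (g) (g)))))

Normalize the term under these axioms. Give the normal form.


normal form = (f (u (f (g)) (f (g))))

1. (f (u (u (g) (f (g))) (f (u (g) (g)))))  →  (f (u (f (g)) (f (u (g) (g)))))
2. (f (u (f (g)) (f (u (g) (g)))))  →  (f (u (f (g)) (f (g))))


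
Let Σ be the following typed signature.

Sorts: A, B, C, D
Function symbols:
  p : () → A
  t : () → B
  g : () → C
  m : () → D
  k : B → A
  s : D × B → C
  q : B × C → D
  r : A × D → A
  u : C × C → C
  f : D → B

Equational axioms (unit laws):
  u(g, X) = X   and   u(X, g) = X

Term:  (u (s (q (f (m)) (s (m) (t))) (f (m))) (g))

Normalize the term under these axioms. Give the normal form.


1. (u (s (q (f (m)) (s (m) (t))) (f (m))) (g))  →  (s (q (f (m)) (s (m) (t))) (f (m)))

normal form = (s (q (f (m)) (s (m) (t))) (f (m)))


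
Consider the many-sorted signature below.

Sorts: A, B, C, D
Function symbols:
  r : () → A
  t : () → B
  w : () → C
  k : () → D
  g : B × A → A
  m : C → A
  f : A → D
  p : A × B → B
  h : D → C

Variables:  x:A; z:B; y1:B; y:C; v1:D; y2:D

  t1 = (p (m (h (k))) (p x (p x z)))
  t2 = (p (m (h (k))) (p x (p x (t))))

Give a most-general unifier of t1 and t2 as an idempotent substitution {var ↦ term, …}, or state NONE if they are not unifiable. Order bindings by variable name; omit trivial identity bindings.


{z ↦ (t)}


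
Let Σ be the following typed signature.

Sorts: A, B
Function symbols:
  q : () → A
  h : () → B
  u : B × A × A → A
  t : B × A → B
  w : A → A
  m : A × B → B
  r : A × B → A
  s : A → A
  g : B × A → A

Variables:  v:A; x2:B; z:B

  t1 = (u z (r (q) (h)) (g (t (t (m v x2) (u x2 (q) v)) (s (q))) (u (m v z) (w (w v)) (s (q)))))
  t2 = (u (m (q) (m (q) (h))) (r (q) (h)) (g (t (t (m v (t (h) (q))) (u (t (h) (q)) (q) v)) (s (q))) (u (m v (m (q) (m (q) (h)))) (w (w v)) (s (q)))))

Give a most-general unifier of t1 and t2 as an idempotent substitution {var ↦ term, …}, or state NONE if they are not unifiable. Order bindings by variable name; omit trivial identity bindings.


{x2 ↦ (t (h) (q)), z ↦ (m (q) (m (q) (h)))}


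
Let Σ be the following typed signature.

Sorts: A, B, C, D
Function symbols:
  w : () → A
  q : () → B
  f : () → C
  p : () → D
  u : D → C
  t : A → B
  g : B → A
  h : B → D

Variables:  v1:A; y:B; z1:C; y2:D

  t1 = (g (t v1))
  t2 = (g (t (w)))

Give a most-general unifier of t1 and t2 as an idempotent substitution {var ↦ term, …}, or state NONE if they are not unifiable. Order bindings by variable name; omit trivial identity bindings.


{v1 ↦ (w)}


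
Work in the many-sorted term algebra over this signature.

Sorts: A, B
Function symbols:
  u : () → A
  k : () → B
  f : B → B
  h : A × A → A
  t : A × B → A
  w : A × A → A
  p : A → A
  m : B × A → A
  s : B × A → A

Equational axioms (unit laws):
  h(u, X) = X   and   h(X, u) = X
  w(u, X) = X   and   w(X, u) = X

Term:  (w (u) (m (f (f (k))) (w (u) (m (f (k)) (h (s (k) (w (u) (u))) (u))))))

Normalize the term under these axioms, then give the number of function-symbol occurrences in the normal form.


1. (w (u) (m (f (f (k))) (w (u) (m (f (k)) (h (s (k) (w (u) (u))) (u))))))  →  (m (f (f (k))) (w (u) (m (f (k)) (h (s (k) (w (u) (u))) (u)))))
2. (m (f (f (k))) (w (u) (m (f (k)) (h (s (k) (w (u) (u))) (u)))))  →  (m (f (f (k))) (m (f (k)) (h (s (k) (w (u) (u))) (u))))
3. (m (f (f (k))) (m (f (k)) (h (s (k) (w (u) (u))) (u))))  →  (m (f (f (k))) (m (f (k)) (s (k) (w (u) (u)))))
4. (m (f (f (k))) (m (f (k)) (s (k) (w (u) (u)))))  →  (m (f (f (k))) (m (f (k)) (s (k) (u))))
normal form: (m (f (f (k))) (m (f (k)) (s (k) (u))))

size = 10


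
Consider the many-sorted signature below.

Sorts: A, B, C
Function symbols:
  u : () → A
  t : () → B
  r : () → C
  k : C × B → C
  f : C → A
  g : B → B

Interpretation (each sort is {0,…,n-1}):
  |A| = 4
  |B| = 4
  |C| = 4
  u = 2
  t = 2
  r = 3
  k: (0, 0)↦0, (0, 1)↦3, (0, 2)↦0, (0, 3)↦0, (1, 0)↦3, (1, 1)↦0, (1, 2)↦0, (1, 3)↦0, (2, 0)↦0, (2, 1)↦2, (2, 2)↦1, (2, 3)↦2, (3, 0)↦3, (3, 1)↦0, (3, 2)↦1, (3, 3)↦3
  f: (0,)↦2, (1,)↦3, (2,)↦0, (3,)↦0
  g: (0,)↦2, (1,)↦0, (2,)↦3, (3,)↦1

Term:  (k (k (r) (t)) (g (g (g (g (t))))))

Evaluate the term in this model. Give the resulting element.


  r = 3
  t = 2
  (k (r) (t)) = k(3, 2) = 1
  t = 2
  (g (t)) = g(2,) = 3
  (g (g (t))) = g(3,) = 1
  (g (g (g (t)))) = g(1,) = 0
  (g (g (g (g (t))))) = g(0,) = 2
  (k (k (r) (t)) (g (g (g (g (t)))))) = k(1, 2) = 0

value = 0


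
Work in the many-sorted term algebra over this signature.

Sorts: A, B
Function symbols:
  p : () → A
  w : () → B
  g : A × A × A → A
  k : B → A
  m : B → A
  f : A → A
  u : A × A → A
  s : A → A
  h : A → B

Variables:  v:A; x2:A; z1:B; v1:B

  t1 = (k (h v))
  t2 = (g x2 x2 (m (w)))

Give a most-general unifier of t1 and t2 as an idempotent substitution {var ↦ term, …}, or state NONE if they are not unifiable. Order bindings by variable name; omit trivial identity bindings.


head clash or occurs-check failure — not unifiable

NONE (not unifiable)


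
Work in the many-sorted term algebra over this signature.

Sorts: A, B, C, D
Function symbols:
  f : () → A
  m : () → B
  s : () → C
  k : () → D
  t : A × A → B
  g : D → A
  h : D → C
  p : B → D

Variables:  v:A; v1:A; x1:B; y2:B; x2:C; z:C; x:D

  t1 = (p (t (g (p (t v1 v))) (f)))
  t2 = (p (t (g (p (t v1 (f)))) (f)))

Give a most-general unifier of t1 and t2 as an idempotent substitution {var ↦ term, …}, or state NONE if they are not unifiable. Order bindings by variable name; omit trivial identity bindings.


{v ↦ (f)}


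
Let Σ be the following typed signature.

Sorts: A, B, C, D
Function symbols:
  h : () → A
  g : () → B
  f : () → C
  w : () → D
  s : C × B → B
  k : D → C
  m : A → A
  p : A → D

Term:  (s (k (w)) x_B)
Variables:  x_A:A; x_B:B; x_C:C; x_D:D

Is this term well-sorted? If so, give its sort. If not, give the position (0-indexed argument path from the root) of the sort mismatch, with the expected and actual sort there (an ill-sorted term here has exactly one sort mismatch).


well-sorted; sort = B

    (w) : D
  (k (w)) : C
  x_B : B
(s (k (w)) x_B) : B


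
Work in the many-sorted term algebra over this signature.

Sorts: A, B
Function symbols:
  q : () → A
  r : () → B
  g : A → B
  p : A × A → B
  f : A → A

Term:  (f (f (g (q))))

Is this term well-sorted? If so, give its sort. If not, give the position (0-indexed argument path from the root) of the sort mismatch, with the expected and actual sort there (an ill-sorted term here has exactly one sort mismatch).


ill-sorted at position [0, 0]: expected A, got B

      (q) : A
    (g (q)) : B
  (f (g (q))) : ✗ arg 0 at [0, 0] has sort B, expected A


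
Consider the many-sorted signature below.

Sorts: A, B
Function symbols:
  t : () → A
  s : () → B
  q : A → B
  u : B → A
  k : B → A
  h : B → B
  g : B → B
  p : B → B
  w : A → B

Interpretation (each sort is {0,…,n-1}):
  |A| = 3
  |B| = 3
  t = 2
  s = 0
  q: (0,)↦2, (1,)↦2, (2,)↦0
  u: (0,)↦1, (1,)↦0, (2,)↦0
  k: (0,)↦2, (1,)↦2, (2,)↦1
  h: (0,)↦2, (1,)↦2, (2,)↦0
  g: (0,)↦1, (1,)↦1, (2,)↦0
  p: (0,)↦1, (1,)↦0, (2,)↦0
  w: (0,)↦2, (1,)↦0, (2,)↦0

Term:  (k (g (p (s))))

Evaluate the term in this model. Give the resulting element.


  s = 0
  (p (s)) = p(0,) = 1
  (g (p (s))) = g(1,) = 1
  (k (g (p (s)))) = k(1,) = 2

value = 2


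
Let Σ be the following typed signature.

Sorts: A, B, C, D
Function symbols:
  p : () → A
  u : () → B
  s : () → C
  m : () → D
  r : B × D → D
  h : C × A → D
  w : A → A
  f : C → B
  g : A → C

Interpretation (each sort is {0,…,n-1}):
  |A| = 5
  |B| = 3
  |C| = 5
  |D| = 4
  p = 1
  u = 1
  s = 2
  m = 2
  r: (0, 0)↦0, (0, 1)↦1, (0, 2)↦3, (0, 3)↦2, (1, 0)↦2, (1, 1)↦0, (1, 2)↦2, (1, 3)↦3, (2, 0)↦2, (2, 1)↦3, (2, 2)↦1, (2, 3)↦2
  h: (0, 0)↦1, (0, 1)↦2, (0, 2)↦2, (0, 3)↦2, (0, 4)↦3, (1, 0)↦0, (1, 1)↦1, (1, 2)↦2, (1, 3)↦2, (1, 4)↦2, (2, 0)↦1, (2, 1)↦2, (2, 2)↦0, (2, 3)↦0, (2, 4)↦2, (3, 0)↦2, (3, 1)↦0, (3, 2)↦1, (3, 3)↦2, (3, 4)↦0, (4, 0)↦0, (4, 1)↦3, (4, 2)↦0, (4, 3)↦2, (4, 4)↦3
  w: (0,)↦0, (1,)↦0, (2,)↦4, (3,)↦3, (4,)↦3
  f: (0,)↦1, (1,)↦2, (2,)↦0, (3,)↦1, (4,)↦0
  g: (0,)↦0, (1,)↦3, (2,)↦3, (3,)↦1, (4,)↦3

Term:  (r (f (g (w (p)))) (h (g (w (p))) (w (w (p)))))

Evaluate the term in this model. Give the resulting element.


  p = 1
  (w (p)) = w(1,) = 0
  (g (w (p))) = g(0,) = 0
  (f (g (w (p)))) = f(0,) = 1
  p = 1
  (w (p)) = w(1,) = 0
  (g (w (p))) = g(0,) = 0
  p = 1
  (w (p)) = w(1,) = 0
  (w (w (p))) = w(0,) = 0
  (h (g (w (p))) (w (w (p)))) = h(0, 0) = 1
  (r (f (g (w (p)))) (h (g (w (p))) (w (w (p))))) = r(1, 1) = 0

value = 0


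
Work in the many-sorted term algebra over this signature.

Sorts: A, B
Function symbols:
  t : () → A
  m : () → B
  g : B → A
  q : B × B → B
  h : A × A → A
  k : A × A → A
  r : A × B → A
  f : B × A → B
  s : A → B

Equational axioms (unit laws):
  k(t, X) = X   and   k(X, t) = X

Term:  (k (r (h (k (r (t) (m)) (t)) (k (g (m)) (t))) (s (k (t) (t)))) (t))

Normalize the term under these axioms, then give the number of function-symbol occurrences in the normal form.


1. (k (r (h (k (r (t) (m)) (t)) (k (g (m)) (t))) (s (k (t) (t)))) (t))  →  (r (h (k (r (t) (m)) (t)) (k (g (m)) (t))) (s (k (t) (t))))
2. (r (h (k (r (t) (m)) (t)) (k (g (m)) (t))) (s (k (t) (t))))  →  (r (h (r (t) (m)) (k (g (m)) (t))) (s (k (t) (t))))
3. (r (h (r (t) (m)) (k (g (m)) (t))) (s (k (t) (t))))  →  (r (h (r (t) (m)) (g (m))) (s (k (t) (t))))
4. (r (h (r (t) (m)) (g (m))) (s (k (t) (t))))  →  (r (h (r (t) (m)) (g (m))) (s (t)))
normal form: (r (h (r (t) (m)) (g (m))) (s (t)))

size = 9


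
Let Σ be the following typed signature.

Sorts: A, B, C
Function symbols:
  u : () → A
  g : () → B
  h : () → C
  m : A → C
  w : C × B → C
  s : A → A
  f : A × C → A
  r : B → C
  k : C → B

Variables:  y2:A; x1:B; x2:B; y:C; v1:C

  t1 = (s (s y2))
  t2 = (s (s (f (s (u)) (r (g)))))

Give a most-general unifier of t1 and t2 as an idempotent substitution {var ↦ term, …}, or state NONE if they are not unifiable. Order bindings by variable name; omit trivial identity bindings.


{y2 ↦ (f (s (u)) (r (g)))}


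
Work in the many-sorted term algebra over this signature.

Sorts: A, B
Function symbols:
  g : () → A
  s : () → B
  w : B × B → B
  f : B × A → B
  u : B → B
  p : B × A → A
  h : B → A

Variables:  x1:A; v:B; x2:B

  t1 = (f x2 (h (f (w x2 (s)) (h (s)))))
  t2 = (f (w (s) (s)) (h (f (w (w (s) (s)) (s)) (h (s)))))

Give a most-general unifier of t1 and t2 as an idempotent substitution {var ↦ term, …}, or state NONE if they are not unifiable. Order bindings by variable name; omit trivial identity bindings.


{x2 ↦ (w (s) (s))}


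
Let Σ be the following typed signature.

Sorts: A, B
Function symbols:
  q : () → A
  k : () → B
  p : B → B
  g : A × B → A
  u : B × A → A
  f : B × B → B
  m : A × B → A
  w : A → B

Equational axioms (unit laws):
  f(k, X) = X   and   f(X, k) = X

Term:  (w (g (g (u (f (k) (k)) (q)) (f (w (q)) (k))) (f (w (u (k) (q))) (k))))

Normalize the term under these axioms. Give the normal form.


1. (w (g (g (u (f (k) (k)) (q)) (f (w (q)) (k))) (f (w (u (k) (q))) (k))))  →  (w (g (g (u (k) (q)) (f (w (q)) (k))) (f (w (u (k) (q))) (k))))
2. (w (g (g (u (k) (q)) (f (w (q)) (k))) (f (w (u (k) (q))) (k))))  →  (w (g (g (u (k) (q)) (w (q))) (f (w (u (k) (q))) (k))))
3. (w (g (g (u (k) (q)) (w (q))) (f (w (u (k) (q))) (k))))  →  (w (g (g (u (k) (q)) (w (q))) (w (u (k) (q)))))

normal form = (w (g (g (u (k) (q)) (w (q))) (w (u (k) (q)))))


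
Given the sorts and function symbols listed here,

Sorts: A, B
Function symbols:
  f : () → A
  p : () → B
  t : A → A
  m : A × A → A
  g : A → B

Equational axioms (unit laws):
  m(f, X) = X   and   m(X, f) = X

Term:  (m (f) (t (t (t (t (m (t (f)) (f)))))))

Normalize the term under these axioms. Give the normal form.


1. (m (f) (t (t (t (t (m (t (f)) (f)))))))  →  (t (t (t (t (m (t (f)) (f))))))
2. (t (t (t (t (m (t (f)) (f))))))  →  (t (t (t (t (t (f))))))

normal form = (t (t (t (t (t (f))))))


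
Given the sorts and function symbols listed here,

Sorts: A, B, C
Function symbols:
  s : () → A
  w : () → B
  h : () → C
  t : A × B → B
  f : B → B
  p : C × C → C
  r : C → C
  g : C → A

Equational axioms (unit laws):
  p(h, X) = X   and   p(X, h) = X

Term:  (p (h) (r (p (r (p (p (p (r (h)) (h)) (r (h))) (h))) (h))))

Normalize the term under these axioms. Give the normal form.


1. (p (h) (r (p (r (p (p (p (r (h)) (h)) (r (h))) (h))) (h))))  →  (r (p (r (p (p (p (r (h)) (h)) (r (h))) (h))) (h)))
2. (r (p (r (p (p (p (r (h)) (h)) (r (h))) (h))) (h)))  →  (r (r (p (p (p (r (h)) (h)) (r (h))) (h))))
3. (r (r (p (p (p (r (h)) (h)) (r (h))) (h))))  →  (r (r (p (p (r (h)) (h)) (r (h)))))
4. (r (r (p (p (r (h)) (h)) (r (h)))))  →  (r (r (p (r (h)) (r (h)))))

normal form = (r (r (p (r (h)) (r (h)))))


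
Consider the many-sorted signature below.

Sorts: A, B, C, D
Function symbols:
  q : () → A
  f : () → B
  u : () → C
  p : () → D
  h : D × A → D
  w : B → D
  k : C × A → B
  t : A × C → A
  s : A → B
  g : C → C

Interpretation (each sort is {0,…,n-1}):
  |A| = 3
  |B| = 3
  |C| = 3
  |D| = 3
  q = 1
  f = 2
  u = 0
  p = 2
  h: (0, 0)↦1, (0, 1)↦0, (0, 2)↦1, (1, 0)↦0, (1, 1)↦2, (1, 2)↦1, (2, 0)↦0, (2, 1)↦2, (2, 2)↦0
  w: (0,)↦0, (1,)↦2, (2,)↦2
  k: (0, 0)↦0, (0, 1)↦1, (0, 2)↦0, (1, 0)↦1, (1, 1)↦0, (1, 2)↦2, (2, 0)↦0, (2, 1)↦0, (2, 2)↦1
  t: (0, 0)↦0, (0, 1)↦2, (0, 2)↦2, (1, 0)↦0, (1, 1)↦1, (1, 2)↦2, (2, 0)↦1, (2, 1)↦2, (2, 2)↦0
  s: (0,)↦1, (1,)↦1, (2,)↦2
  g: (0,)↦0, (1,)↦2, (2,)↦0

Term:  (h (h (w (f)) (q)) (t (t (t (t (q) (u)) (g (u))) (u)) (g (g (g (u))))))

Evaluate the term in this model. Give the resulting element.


value = 0

  f = 2
  (w (f)) = w(2,) = 2
  q = 1
  (h (w (f)) (q)) = h(2, 1) = 2
  q = 1
  u = 0
  (t (q) (u)) = t(1, 0) = 0
  u = 0
  (g (u)) = g(0,) = 0
  (t (t (q) (u)) (g (u))) = t(0, 0) = 0
  u = 0
  (t (t (t (q) (u)) (g (u))) (u)) = t(0, 0) = 0
  u = 0
  (g (u)) = g(0,) = 0
  (g (g (u))) = g(0,) = 0
  (g (g (g (u)))) = g(0,) = 0
  (t (t (t (t (q) (u)) (g (u))) (u)) (g (g (g (u))))) = t(0, 0) = 0
  (h (h (w (f)) (q)) (t (t (t (t (q) (u)) (g (u))) (u)) (g (g (g (u)))))) = h(2, 0) = 0


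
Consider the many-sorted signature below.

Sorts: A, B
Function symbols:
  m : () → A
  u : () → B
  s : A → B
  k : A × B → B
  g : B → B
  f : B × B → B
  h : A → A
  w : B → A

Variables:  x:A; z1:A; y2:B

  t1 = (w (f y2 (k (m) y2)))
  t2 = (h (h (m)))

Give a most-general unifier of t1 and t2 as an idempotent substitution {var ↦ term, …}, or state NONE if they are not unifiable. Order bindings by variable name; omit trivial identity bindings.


head clash or occurs-check failure — not unifiable

NONE (not unifiable)


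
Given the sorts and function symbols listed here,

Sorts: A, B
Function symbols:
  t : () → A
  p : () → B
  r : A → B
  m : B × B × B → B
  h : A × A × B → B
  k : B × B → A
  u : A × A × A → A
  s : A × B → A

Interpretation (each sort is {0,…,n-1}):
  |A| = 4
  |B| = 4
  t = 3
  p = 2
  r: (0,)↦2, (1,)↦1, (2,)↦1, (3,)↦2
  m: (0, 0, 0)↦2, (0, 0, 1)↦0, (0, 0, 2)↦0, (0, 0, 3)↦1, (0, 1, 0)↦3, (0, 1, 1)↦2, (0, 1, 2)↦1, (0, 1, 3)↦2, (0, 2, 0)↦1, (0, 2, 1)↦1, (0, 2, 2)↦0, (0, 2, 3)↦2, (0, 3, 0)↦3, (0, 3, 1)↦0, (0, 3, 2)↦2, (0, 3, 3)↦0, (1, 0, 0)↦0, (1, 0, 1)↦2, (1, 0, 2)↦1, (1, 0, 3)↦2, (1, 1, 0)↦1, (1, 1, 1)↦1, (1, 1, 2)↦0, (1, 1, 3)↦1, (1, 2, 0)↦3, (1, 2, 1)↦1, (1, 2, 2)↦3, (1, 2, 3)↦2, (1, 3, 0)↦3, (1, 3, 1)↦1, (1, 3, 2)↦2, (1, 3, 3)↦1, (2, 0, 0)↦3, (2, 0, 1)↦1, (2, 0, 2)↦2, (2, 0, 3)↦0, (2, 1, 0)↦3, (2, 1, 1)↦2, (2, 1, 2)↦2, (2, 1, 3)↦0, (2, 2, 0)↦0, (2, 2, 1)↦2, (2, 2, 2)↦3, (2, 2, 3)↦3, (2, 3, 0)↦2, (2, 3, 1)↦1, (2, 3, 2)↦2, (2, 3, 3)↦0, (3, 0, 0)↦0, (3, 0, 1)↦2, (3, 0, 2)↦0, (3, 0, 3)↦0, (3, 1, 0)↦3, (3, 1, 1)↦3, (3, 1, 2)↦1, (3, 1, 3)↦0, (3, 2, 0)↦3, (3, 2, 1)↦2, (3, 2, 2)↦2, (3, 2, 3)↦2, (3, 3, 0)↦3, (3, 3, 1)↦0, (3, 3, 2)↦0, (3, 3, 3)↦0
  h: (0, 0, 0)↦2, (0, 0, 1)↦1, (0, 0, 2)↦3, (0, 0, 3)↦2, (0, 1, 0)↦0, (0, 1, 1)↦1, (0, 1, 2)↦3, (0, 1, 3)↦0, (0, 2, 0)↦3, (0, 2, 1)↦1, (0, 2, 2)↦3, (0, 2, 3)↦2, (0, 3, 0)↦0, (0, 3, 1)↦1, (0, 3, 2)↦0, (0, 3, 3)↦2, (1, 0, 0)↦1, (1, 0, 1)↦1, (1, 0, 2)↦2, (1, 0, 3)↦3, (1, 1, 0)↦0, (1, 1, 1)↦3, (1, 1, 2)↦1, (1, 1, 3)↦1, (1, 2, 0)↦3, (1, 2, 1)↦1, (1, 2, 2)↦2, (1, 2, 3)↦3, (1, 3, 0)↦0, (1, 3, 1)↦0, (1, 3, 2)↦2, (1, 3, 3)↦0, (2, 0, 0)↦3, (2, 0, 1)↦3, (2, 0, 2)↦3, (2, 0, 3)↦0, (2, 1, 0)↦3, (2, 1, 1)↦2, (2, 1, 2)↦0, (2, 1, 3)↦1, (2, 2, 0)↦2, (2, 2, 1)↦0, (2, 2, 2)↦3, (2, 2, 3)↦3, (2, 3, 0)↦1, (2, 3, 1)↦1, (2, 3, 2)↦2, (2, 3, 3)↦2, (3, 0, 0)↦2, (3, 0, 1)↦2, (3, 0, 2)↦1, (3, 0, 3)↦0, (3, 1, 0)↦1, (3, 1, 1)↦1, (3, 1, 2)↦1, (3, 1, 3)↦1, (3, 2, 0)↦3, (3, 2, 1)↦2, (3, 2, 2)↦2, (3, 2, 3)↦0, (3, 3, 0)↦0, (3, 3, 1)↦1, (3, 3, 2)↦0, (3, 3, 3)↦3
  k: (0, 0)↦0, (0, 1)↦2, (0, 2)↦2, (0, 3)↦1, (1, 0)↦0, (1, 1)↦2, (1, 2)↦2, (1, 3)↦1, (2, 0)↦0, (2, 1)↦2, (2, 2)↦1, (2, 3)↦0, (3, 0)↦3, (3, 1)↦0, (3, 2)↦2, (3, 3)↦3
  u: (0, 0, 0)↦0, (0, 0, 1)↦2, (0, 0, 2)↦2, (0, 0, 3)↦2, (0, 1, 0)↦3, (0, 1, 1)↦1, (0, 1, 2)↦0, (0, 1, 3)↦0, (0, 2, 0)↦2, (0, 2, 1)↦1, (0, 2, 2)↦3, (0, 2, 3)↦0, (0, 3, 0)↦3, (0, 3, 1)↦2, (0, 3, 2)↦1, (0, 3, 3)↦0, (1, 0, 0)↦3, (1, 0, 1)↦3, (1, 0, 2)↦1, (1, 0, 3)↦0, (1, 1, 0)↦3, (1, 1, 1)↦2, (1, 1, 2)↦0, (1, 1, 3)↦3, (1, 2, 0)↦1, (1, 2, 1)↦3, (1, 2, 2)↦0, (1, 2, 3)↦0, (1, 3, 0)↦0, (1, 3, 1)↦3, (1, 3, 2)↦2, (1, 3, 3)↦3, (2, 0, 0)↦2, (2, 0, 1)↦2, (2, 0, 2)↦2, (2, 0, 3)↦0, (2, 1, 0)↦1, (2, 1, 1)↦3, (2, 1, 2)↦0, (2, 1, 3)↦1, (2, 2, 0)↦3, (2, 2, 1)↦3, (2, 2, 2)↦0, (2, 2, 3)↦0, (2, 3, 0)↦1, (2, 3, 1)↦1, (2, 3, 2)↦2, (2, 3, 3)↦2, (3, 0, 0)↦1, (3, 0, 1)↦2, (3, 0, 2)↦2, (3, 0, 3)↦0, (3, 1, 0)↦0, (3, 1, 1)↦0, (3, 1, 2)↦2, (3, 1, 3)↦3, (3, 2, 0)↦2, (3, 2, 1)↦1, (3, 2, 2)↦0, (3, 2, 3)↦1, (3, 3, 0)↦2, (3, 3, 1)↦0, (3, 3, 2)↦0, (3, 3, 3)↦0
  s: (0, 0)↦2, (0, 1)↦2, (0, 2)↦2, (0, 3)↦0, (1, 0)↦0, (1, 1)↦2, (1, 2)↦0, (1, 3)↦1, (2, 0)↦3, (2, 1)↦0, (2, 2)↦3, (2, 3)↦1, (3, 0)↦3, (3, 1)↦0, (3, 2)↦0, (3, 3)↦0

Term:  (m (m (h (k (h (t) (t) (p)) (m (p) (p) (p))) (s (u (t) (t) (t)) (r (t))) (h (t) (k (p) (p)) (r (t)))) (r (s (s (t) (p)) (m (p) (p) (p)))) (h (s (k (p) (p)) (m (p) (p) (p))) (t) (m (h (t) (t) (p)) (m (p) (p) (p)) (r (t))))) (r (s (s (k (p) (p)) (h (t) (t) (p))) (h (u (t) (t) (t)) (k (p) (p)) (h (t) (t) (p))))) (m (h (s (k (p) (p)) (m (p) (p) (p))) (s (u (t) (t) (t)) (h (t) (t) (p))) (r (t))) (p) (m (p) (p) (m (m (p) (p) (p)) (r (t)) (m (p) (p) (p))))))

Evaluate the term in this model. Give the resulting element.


  t = 3
  t = 3
  p = 2
  (h (t) (t) (p)) = h(3, 3, 2) = 0
  p = 2
  p = 2
  p = 2
  (m (p) (p) (p)) = m(2, 2, 2) = 3
  (k (h (t) (t) (p)) (m (p) (p) (p))) = k(0, 3) = 1
  t = 3
  t = 3
  t = 3
  (u (t) (t) (t)) = u(3, 3, 3) = 0
  t = 3
  (r (t)) = r(3,) = 2
  (s (u (t) (t) (t)) (r (t))) = s(0, 2) = 2
  t = 3
  p = 2
  p = 2
  (k (p) (p)) = k(2, 2) = 1
  t = 3
  (r (t)) = r(3,) = 2
  (h (t) (k (p) (p)) (r (t))) = h(3, 1, 2) = 1
  (h (k (h (t) (t) (p)) (m (p) (p) (p))) (s (u (t) (t) (t)) (r (t))) (h (t) (k (p) (p)) (r (t)))) = h(1, 2, 1) = 1
  t = 3
  p = 2
  (s (t) (p)) = s(3, 2) = 0
  p = 2
  p = 2
  p = 2
  (m (p) (p) (p)) = m(2, 2, 2) = 3
  (s (s (t) (p)) (m (p) (p) (p))) = s(0, 3) = 0
  (r (s (s (t) (p)) (m (p) (p) (p)))) = r(0,) = 2
  p = 2
  p = 2
  (k (p) (p)) = k(2, 2) = 1
  p = 2
  p = 2
  p = 2
  (m (p) (p) (p)) = m(2, 2, 2) = 3
  (s (k (p) (p)) (m (p) (p) (p))) = s(1, 3) = 1
  t = 3
  t = 3
  t = 3
  p = 2
  (h (t) (t) (p)) = h(3, 3, 2) = 0
  p = 2
  p = 2
  p = 2
  (m (p) (p) (p)) = m(2, 2, 2) = 3
  t = 3
  (r (t)) = r(3,) = 2
  (m (h (t) (t) (p)) (m (p) (p) (p)) (r (t))) = m(0, 3, 2) = 2
  (h (s (k (p) (p)) (m (p) (p) (p))) (t) (m (h (t) (t) (p)) (m (p) (p) (p)) (r (t)))) = h(1, 3, 2) = 2
  (m (h (k (h (t) (t) (p)) (m (p) (p) (p))) (s (u (t) (t) (t)) (r (t))) (h (t) (k (p) (p)) (r (t)))) (r (s (s (t) (p)) (m (p) (p) (p)))) (h (s (k (p) (p)) (m (p) (p) (p))) (t) (m (h (t) (t) (p)) (m (p) (p) (p)) (r (t))))) = m(1, 2, 2) = 3
  p = 2
  p = 2
  (k (p) (p)) = k(2, 2) = 1
  t = 3
  t = 3
  p = 2
  (h (t) (t) (p)) = h(3, 3, 2) = 0
  (s (k (p) (p)) (h (t) (t) (p))) = s(1, 0) = 0
  t = 3
  t = 3
  t = 3
  (u (t) (t) (t)) = u(3, 3, 3) = 0
  p = 2
  p = 2
  (k (p) (p)) = k(2, 2) = 1
  t = 3
  t = 3
  p = 2
  (h (t) (t) (p)) = h(3, 3, 2) = 0
  (h (u (t) (t) (t)) (k (p) (p)) (h (t) (t) (p))) = h(0, 1, 0) = 0
  (s (s (k (p) (p)) (h (t) (t) (p))) (h (u (t) (t) (t)) (k (p) (p)) (h (t) (t) (p)))) = s(0, 0) = 2
  (r (s (s (k (p) (p)) (h (t) (t) (p))) (h (u (t) (t) (t)) (k (p) (p)) (h (t) (t) (p))))) = r(2,) = 1
  p = 2
  p = 2
  (k (p) (p)) = k(2, 2) = 1
  p = 2
  p = 2
  p = 2
  (m (p) (p) (p)) = m(2, 2, 2) = 3
  (s (k (p) (p)) (m (p) (p) (p))) = s(1, 3) = 1
  t = 3
  t = 3
  t = 3
  (u (t) (t) (t)) = u(3, 3, 3) = 0
  t = 3
  t = 3
  p = 2
  (h (t) (t) (p)) = h(3, 3, 2) = 0
  (s (u (t) (t) (t)) (h (t) (t) (p))) = s(0, 0) = 2
  t = 3
  (r (t)) = r(3,) = 2
  (h (s (k (p) (p)) (m (p) (p) (p))) (s (u (t) (t) (t)) (h (t) (t) (p))) (r (t))) = h(1, 2, 2) = 2
  p = 2
  p = 2
  p = 2
  p = 2
  p = 2
  p = 2
  (m (p) (p) (p)) = m(2, 2, 2) = 3
  t = 3
  (r (t)) = r(3,) = 2
  p = 2
  p = 2
  p = 2
  (m (p) (p) (p)) = m(2, 2, 2) = 3
  (m (m (p) (p) (p)) (r (t)) (m (p) (p) (p))) = m(3, 2, 3) = 2
  (m (p) (p) (m (m (p) (p) (p)) (r (t)) (m (p) (p) (p)))) = m(2, 2, 2) = 3
  (m (h (s (k (p) (p)) (m (p) (p) (p))) (s (u (t) (t) (t)) (h (t) (t) (p))) (r (t))) (p) (m (p) (p) (m (m (p) (p) (p)) (r (t)) (m (p) (p) (p))))) = m(2, 2, 3) = 3
  (m (m (h (k (h (t) (t) (p)) (m (p) (p) (p))) (s (u (t) (t) (t)) (r (t))) (h (t) (k (p) (p)) (r (t)))) (r (s (s (t) (p)) (m (p) (p) (p)))) (h (s (k (p) (p)) (m (p) (p) (p))) (t) (m (h (t) (t) (p)) (m (p) (p) (p)) (r (t))))) (r (s (s (k (p) (p)) (h (t) (t) (p))) (h (u (t) (t) (t)) (k (p) (p)) (h (t) (t) (p))))) (m (h (s (k (p) (p)) (m (p) (p) (p))) (s (u (t) (t) (t)) (h (t) (t) (p))) (r (t))) (p) (m (p) (p) (m (m (p) (p) (p)) (r (t)) (m (p) (p) (p)))))) = m(3, 1, 3) = 0

value = 0


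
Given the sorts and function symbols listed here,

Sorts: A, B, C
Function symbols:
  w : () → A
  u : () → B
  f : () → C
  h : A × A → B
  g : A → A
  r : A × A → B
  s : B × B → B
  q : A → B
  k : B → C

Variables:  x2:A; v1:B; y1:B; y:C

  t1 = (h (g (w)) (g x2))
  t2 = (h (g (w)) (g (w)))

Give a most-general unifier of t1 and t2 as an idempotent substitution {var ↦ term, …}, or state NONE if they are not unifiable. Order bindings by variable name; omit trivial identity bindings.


{x2 ↦ (w)}


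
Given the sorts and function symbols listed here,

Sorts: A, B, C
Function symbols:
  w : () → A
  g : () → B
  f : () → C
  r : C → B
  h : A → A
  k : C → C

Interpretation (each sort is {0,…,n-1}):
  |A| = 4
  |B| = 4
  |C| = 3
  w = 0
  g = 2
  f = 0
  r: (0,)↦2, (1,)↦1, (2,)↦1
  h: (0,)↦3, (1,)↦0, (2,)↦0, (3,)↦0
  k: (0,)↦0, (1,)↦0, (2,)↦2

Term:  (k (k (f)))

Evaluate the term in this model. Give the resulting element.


value = 0

  f = 0
  (k (f)) = k(0,) = 0
  (k (k (f))) = k(0,) = 0


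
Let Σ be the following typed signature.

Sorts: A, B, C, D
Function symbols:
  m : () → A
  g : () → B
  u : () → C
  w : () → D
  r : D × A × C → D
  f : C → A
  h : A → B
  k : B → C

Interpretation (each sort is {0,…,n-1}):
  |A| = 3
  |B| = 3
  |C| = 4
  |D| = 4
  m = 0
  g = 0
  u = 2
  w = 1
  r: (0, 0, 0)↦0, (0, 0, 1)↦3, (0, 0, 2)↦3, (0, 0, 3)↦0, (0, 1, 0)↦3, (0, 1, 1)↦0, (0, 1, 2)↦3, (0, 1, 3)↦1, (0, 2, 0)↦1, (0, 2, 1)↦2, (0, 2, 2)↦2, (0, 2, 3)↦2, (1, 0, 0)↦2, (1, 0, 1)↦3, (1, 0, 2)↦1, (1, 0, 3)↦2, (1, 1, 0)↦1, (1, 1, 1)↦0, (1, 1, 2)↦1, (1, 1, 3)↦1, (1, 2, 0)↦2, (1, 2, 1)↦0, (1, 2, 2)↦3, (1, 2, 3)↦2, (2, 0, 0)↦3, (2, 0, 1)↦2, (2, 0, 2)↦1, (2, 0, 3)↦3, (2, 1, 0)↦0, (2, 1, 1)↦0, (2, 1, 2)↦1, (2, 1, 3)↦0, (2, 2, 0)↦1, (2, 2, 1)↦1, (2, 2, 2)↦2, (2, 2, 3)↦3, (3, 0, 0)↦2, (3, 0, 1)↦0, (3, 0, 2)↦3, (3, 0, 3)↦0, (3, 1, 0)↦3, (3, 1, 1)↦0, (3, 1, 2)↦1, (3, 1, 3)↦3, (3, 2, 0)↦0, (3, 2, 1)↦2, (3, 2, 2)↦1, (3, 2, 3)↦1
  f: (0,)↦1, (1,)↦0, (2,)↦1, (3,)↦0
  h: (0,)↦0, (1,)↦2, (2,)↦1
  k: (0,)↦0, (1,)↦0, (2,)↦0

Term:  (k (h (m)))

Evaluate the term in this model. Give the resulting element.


  m = 0
  (h (m)) = h(0,) = 0
  (k (h (m))) = k(0,) = 0

value = 0


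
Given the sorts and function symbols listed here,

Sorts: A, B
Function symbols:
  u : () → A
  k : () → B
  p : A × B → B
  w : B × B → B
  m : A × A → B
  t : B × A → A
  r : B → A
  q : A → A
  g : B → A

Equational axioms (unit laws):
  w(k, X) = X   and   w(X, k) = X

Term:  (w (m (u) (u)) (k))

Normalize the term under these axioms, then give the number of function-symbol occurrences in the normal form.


1. (w (m (u) (u)) (k))  →  (m (u) (u))
normal form: (m (u) (u))

size = 3


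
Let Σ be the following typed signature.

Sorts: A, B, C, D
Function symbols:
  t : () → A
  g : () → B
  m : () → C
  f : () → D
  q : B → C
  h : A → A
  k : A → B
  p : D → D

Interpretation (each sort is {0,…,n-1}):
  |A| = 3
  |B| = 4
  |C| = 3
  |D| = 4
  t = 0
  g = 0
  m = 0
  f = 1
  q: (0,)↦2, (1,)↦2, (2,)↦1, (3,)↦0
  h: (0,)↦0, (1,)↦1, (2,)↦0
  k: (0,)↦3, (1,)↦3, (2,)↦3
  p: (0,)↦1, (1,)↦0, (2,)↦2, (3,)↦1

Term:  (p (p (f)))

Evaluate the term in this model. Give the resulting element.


value = 1

  f = 1
  (p (f)) = p(1,) = 0
  (p (p (f))) = p(0,) = 1


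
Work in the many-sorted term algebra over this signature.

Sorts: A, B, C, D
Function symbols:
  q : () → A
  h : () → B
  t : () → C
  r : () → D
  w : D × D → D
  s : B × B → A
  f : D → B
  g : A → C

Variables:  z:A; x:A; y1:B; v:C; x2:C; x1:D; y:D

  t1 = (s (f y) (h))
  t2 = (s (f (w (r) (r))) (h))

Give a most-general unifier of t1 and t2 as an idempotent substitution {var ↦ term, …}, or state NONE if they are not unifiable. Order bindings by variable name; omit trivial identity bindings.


{y ↦ (w (r) (r))}


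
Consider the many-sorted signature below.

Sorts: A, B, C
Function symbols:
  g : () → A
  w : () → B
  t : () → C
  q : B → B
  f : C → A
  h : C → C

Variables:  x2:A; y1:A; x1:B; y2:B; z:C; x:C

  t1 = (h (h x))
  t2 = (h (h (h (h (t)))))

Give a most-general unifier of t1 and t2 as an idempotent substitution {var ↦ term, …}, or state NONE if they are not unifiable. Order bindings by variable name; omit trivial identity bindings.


{x ↦ (h (h (t)))}


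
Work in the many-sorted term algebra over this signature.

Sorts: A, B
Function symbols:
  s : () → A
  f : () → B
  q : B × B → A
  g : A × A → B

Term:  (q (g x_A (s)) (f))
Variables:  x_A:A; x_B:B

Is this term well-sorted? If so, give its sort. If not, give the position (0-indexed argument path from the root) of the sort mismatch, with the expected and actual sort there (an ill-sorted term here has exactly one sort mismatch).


    x_A : A
    (s) : A
  (g x_A (s)) : B
  (f) : B
(q (g x_A (s)) (f)) : A

well-sorted; sort = A


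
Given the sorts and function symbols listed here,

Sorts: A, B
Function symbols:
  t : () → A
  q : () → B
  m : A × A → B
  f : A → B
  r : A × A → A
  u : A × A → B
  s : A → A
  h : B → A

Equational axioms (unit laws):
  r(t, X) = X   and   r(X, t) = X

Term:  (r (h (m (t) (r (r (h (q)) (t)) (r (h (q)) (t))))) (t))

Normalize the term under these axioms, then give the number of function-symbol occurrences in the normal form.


size = 8

1. (r (h (m (t) (r (r (h (q)) (t)) (r (h (q)) (t))))) (t))  →  (h (m (t) (r (r (h (q)) (t)) (r (h (q)) (t)))))
2. (h (m (t) (r (r (h (q)) (t)) (r (h (q)) (t)))))  →  (h (m (t) (r (h (q)) (r (h (q)) (t)))))
3. (h (m (t) (r (h (q)) (r (h (q)) (t)))))  →  (h (m (t) (r (h (q)) (h (q)))))
normal form: (h (m (t) (r (h (q)) (h (q)))))


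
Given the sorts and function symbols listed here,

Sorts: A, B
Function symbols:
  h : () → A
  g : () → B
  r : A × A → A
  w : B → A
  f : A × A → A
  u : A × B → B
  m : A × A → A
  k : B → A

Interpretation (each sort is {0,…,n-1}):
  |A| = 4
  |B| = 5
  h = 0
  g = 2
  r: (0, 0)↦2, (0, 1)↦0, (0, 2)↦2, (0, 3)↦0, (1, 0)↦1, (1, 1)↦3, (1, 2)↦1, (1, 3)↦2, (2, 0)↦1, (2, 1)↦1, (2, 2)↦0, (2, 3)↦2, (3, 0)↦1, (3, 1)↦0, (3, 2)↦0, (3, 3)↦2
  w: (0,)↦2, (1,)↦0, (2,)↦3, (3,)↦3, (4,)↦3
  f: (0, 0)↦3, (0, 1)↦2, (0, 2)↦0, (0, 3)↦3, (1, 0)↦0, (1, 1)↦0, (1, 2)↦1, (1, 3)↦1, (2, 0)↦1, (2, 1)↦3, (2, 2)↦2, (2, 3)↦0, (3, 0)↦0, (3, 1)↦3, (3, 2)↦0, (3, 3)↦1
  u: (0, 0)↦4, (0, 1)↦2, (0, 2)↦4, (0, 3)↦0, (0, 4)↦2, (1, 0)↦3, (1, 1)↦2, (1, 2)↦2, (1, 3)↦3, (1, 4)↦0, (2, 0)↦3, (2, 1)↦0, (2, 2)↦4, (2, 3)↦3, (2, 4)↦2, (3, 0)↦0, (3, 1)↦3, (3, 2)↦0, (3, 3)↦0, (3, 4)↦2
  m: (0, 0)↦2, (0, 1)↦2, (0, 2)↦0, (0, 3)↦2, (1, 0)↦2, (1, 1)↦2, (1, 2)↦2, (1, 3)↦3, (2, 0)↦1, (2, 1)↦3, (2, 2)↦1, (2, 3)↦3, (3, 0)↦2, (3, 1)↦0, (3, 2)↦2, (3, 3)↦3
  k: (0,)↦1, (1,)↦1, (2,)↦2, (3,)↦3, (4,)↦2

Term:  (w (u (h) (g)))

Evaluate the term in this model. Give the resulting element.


value = 3

  h = 0
  g = 2
  (u (h) (g)) = u(0, 2) = 4
  (w (u (h) (g))) = w(4,) = 3


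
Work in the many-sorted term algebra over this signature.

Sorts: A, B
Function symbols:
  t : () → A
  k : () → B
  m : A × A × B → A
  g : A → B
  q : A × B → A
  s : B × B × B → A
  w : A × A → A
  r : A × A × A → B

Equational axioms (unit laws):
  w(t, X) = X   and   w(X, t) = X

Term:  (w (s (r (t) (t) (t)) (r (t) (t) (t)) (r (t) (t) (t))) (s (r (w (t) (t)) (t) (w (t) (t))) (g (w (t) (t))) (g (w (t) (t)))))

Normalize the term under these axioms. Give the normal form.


normal form = (w (s (r (t) (t) (t)) (r (t) (t) (t)) (r (t) (t) (t))) (s (r (t) (t) (t)) (g (t)) (g (t))))

1. (w (s (r (t) (t) (t)) (r (t) (t) (t)) (r (t) (t) (t))) (s (r (w (t) (t)) (t) (w (t) (t))) (g (w (t) (t))) (g (w (t) (t)))))  →  (w (s (r (t) (t) (t)) (r (t) (t) (t)) (r (t) (t) (t))) (s (r (t) (t) (w (t) (t))) (g (w (t) (t))) (g (w (t) (t)))))
2. (w (s (r (t) (t) (t)) (r (t) (t) (t)) (r (t) (t) (t))) (s (r (t) (t) (w (t) (t))) (g (w (t) (t))) (g (w (t) (t)))))  →  (w (s (r (t) (t) (t)) (r (t) (t) (t)) (r (t) (t) (t))) (s (r (t) (t) (t)) (g (w (t) (t))) (g (w (t) (t)))))
3. (w (s (r (t) (t) (t)) (r (t) (t) (t)) (r (t) (t) (t))) (s (r (t) (t) (t)) (g (w (t) (t))) (g (w (t) (t)))))  →  (w (s (r (t) (t) (t)) (r (t) (t) (t)) (r (t) (t) (t))) (s (r (t) (t) (t)) (g (t)) (g (w (t) (t)))))
4. (w (s (r (t) (t) (t)) (r (t) (t) (t)) (r (t) (t) (t))) (s (r (t) (t) (t)) (g (t)) (g (w (t) (t)))))  →  (w (s (r (t) (t) (t)) (r (t) (t) (t)) (r (t) (t) (t))) (s (r (t) (t) (t)) (g (t)) (g (t))))


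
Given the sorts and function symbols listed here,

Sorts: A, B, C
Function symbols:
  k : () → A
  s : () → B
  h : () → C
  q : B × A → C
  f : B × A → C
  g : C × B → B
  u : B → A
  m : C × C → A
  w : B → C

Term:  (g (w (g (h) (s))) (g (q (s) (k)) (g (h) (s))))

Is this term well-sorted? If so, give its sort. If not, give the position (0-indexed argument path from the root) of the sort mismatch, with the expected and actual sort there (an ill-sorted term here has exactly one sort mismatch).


      (h) : C
      (s) : B
    (g (h) (s)) : B
  (w (g (h) (s))) : C
      (s) : B
      (k) : A
    (q (s) (k)) : C
      (h) : C
      (s) : B
    (g (h) (s)) : B
  (g (q (s) (k)) (g (h) (s))) : B
(g (w (g (h) (s))) (g (q (s) (k)) (g (h) (s)))) : B

well-sorted; sort = B


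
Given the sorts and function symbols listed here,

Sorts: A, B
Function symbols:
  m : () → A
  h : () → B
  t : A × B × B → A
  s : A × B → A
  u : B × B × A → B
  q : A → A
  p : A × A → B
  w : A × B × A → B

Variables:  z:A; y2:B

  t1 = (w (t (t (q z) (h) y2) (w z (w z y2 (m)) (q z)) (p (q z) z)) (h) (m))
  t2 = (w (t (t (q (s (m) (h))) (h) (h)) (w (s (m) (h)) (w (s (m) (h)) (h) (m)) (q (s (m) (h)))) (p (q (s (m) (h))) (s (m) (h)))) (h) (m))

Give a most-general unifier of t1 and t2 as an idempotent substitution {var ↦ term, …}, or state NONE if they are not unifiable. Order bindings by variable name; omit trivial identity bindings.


{y2 ↦ (h), z ↦ (s (m) (h))}


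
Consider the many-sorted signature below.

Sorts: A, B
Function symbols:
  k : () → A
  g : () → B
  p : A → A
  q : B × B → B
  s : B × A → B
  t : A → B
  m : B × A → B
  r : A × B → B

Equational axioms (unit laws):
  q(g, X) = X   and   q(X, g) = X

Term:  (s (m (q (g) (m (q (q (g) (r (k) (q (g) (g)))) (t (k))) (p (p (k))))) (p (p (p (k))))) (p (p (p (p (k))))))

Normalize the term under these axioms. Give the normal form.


1. (s (m (q (g) (m (q (q (g) (r (k) (q (g) (g)))) (t (k))) (p (p (k))))) (p (p (p (k))))) (p (p (p (p (k))))))  →  (s (m (m (q (q (g) (r (k) (q (g) (g)))) (t (k))) (p (p (k)))) (p (p (p (k))))) (p (p (p (p (k))))))
2. (s (m (m (q (q (g) (r (k) (q (g) (g)))) (t (k))) (p (p (k)))) (p (p (p (k))))) (p (p (p (p (k))))))  →  (s (m (m (q (r (k) (q (g) (g))) (t (k))) (p (p (k)))) (p (p (p (k))))) (p (p (p (p (k))))))
3. (s (m (m (q (r (k) (q (g) (g))) (t (k))) (p (p (k)))) (p (p (p (k))))) (p (p (p (p (k))))))  →  (s (m (m (q (r (k) (g)) (t (k))) (p (p (k)))) (p (p (p (k))))) (p (p (p (p (k))))))

normal form = (s (m (m (q (r (k) (g)) (t (k))) (p (p (k)))) (p (p (p (k))))) (p (p (p (p (k))))))


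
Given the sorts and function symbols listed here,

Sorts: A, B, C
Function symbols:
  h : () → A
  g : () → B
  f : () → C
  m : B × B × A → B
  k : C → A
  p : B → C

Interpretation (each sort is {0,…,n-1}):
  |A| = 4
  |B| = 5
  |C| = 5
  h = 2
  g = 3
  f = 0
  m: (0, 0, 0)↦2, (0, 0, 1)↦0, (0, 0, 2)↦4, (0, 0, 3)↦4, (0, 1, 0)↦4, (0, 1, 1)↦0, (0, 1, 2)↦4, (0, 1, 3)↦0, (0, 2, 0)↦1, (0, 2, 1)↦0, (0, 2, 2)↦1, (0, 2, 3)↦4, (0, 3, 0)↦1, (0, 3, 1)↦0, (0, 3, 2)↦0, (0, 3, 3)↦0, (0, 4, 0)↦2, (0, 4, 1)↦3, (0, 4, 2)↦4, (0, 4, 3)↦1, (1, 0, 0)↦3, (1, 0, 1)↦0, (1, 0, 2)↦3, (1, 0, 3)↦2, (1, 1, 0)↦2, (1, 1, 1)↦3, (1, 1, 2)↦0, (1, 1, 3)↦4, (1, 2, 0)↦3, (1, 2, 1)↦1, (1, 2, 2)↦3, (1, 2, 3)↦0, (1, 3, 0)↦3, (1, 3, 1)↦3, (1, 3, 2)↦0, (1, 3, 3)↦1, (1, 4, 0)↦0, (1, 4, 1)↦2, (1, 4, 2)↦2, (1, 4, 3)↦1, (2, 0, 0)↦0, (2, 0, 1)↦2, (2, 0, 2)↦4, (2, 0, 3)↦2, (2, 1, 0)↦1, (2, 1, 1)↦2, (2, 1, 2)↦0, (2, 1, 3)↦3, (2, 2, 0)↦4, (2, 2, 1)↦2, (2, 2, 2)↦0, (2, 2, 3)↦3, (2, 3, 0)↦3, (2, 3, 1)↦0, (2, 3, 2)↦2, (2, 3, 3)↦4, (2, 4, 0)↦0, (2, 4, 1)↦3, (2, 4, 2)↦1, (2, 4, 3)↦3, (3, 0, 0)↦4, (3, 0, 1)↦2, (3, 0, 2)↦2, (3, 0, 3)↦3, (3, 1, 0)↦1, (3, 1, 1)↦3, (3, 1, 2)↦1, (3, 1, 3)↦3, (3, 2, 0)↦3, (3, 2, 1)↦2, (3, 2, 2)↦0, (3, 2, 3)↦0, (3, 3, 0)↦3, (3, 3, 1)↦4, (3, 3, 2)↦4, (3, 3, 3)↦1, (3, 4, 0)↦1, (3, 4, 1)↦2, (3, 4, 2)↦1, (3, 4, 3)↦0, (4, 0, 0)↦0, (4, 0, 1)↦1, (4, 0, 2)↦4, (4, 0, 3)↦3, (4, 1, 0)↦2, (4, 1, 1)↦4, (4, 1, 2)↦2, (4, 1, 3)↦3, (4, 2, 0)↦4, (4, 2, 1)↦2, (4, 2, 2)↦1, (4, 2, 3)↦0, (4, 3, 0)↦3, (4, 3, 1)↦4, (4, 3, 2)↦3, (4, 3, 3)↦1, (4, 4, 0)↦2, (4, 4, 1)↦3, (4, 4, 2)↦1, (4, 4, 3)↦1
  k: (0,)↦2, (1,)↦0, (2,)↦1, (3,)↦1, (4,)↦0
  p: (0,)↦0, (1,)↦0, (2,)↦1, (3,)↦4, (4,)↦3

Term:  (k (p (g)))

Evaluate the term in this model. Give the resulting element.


  g = 3
  (p (g)) = p(3,) = 4
  (k (p (g))) = k(4,) = 0

value = 0
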